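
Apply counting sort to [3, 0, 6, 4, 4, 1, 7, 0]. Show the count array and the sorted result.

Count array: [2, 1, 0, 1, 2, 0, 1, 1]
(count[i] = number of elements equal to i)
Cumulative count: [2, 3, 3, 4, 6, 6, 7, 8]
Sorted: [0, 0, 1, 3, 4, 4, 6, 7]


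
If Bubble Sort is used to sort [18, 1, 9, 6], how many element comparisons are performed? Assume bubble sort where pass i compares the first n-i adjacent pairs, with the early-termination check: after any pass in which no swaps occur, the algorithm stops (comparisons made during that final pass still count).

Pass 1: compare adjacent pairs (0,1)..(2,3) = 3 comparison(s), 3 swap(s) -> [1, 9, 6, 18]
Pass 2: compare adjacent pairs (0,1)..(1,2) = 2 comparison(s), 1 swap(s) -> [1, 6, 9, 18]
Pass 3: compare adjacent pairs (0,1)..(0,1) = 1 comparison(s), 0 swap(s) -> [1, 6, 9, 18]
No swaps in this pass, so bubble sort stops here.
Total comparisons: 3 + 2 + 1 = 6


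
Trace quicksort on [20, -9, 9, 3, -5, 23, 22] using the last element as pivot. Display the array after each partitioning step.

Partition 1: pivot=22 at index 5 -> [20, -9, 9, 3, -5, 22, 23]
Partition 2: pivot=-5 at index 1 -> [-9, -5, 9, 3, 20, 22, 23]
Partition 3: pivot=20 at index 4 -> [-9, -5, 9, 3, 20, 22, 23]
Partition 4: pivot=3 at index 2 -> [-9, -5, 3, 9, 20, 22, 23]


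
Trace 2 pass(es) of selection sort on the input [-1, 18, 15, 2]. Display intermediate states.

Pass 1: Select minimum -1 at index 0, swap -> [-1, 18, 15, 2]
Pass 2: Select minimum 2 at index 3, swap -> [-1, 2, 15, 18]


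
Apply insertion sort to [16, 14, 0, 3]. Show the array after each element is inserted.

First element 16 is already 'sorted'
Insert 14: shifted 1 elements -> [14, 16, 0, 3]
Insert 0: shifted 2 elements -> [0, 14, 16, 3]
Insert 3: shifted 2 elements -> [0, 3, 14, 16]


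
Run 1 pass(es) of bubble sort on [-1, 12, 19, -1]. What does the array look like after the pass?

After pass 1: [-1, 12, -1, 19] (1 swaps)
Total swaps: 1


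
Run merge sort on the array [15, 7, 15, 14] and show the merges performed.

Divide and conquer:
  Merge [15] + [7] -> [7, 15]
  Merge [15] + [14] -> [14, 15]
  Merge [7, 15] + [14, 15] -> [7, 14, 15, 15]


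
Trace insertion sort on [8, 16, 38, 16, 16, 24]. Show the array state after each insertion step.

First element 8 is already 'sorted'
Insert 16: shifted 0 elements -> [8, 16, 38, 16, 16, 24]
Insert 38: shifted 0 elements -> [8, 16, 38, 16, 16, 24]
Insert 16: shifted 1 elements -> [8, 16, 16, 38, 16, 24]
Insert 16: shifted 1 elements -> [8, 16, 16, 16, 38, 24]
Insert 24: shifted 1 elements -> [8, 16, 16, 16, 24, 38]


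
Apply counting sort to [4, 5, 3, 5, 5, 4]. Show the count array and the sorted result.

Count array: [0, 0, 0, 1, 2, 3]
(count[i] = number of elements equal to i)
Cumulative count: [0, 0, 0, 1, 3, 6]
Sorted: [3, 4, 4, 5, 5, 5]


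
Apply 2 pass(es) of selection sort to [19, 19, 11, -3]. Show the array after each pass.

Pass 1: Select minimum -3 at index 3, swap -> [-3, 19, 11, 19]
Pass 2: Select minimum 11 at index 2, swap -> [-3, 11, 19, 19]


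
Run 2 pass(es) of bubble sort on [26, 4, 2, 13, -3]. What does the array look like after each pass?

After pass 1: [4, 2, 13, -3, 26] (4 swaps)
After pass 2: [2, 4, -3, 13, 26] (2 swaps)
Total swaps: 6


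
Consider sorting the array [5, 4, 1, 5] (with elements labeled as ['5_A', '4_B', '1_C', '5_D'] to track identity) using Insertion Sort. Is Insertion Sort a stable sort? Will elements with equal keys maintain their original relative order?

Trace Insertion Sort on the labeled array (the key is the number; the letter only tracks identity):
  Insert 4_B at index 0: [4_B, 5_A, 1_C, 5_D]
  Insert 1_C at index 0: [1_C, 4_B, 5_A, 5_D]
  Insert 5_D at index 3: [1_C, 4_B, 5_A, 5_D]
Final order: [1_C, 4_B, 5_A, 5_D]
Equal keys:
  value 5: originally 5_A, 5_D; after sorting 5_A, 5_D -> order preserved
All equal keys kept their original relative order. Insertion Sort is stable: elements are shifted only while they are strictly greater than the key, so a key is inserted after any equal elements already placed.
Answer: Stable


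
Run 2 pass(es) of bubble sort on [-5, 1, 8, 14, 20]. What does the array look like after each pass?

After pass 1: [-5, 1, 8, 14, 20] (0 swaps)
After pass 2: [-5, 1, 8, 14, 20] (0 swaps)
Total swaps: 0


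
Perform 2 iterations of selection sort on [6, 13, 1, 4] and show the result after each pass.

Pass 1: Select minimum 1 at index 2, swap -> [1, 13, 6, 4]
Pass 2: Select minimum 4 at index 3, swap -> [1, 4, 6, 13]


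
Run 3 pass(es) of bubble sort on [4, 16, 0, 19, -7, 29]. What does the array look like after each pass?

After pass 1: [4, 0, 16, -7, 19, 29] (2 swaps)
After pass 2: [0, 4, -7, 16, 19, 29] (2 swaps)
After pass 3: [0, -7, 4, 16, 19, 29] (1 swaps)
Total swaps: 5


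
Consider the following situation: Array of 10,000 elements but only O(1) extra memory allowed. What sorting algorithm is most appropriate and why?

Best choice: Heapsort
Reason: Heapsort rearranges the array in place using O(1) auxiliary space and still guarantees O(n log n) time; quicksort partitions in place but needs Theta(log n) stack space for recursion (O(n) in the worst case), and mergesort requires O(n) auxiliary space


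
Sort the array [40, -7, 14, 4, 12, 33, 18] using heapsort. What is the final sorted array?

Build heap: [40, 12, 33, 4, -7, 14, 18]
Extract 40: [33, 12, 18, 4, -7, 14, 40]
Extract 33: [18, 12, 14, 4, -7, 33, 40]
Extract 18: [14, 12, -7, 4, 18, 33, 40]
Extract 14: [12, 4, -7, 14, 18, 33, 40]
Extract 12: [4, -7, 12, 14, 18, 33, 40]
Extract 4: [-7, 4, 12, 14, 18, 33, 40]


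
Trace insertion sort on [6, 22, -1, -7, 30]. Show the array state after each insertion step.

First element 6 is already 'sorted'
Insert 22: shifted 0 elements -> [6, 22, -1, -7, 30]
Insert -1: shifted 2 elements -> [-1, 6, 22, -7, 30]
Insert -7: shifted 3 elements -> [-7, -1, 6, 22, 30]
Insert 30: shifted 0 elements -> [-7, -1, 6, 22, 30]


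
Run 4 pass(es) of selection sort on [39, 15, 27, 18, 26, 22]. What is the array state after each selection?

Pass 1: Select minimum 15 at index 1, swap -> [15, 39, 27, 18, 26, 22]
Pass 2: Select minimum 18 at index 3, swap -> [15, 18, 27, 39, 26, 22]
Pass 3: Select minimum 22 at index 5, swap -> [15, 18, 22, 39, 26, 27]
Pass 4: Select minimum 26 at index 4, swap -> [15, 18, 22, 26, 39, 27]


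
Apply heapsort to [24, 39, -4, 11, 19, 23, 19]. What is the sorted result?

Build heap: [39, 24, 23, 11, 19, -4, 19]
Extract 39: [24, 19, 23, 11, 19, -4, 39]
Extract 24: [23, 19, -4, 11, 19, 24, 39]
Extract 23: [19, 19, -4, 11, 23, 24, 39]
Extract 19: [19, 11, -4, 19, 23, 24, 39]
Extract 19: [11, -4, 19, 19, 23, 24, 39]
Extract 11: [-4, 11, 19, 19, 23, 24, 39]


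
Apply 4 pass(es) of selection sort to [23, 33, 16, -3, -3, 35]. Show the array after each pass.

Pass 1: Select minimum -3 at index 3, swap -> [-3, 33, 16, 23, -3, 35]
Pass 2: Select minimum -3 at index 4, swap -> [-3, -3, 16, 23, 33, 35]
Pass 3: Select minimum 16 at index 2, swap -> [-3, -3, 16, 23, 33, 35]
Pass 4: Select minimum 23 at index 3, swap -> [-3, -3, 16, 23, 33, 35]


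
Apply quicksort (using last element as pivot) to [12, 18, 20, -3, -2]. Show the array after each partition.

Partition 1: pivot=-2 at index 1 -> [-3, -2, 20, 12, 18]
Partition 2: pivot=18 at index 3 -> [-3, -2, 12, 18, 20]


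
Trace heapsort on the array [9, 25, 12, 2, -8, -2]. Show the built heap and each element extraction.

Build heap: [25, 9, 12, 2, -8, -2]
Extract 25: [12, 9, -2, 2, -8, 25]
Extract 12: [9, 2, -2, -8, 12, 25]
Extract 9: [2, -8, -2, 9, 12, 25]
Extract 2: [-2, -8, 2, 9, 12, 25]
Extract -2: [-8, -2, 2, 9, 12, 25]


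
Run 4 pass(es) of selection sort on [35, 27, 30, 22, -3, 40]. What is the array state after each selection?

Pass 1: Select minimum -3 at index 4, swap -> [-3, 27, 30, 22, 35, 40]
Pass 2: Select minimum 22 at index 3, swap -> [-3, 22, 30, 27, 35, 40]
Pass 3: Select minimum 27 at index 3, swap -> [-3, 22, 27, 30, 35, 40]
Pass 4: Select minimum 30 at index 3, swap -> [-3, 22, 27, 30, 35, 40]


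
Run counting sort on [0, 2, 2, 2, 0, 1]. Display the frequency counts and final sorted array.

Count array: [2, 1, 3]
(count[i] = number of elements equal to i)
Cumulative count: [2, 3, 6]
Sorted: [0, 0, 1, 2, 2, 2]


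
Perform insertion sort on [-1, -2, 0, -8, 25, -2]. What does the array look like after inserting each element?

First element -1 is already 'sorted'
Insert -2: shifted 1 elements -> [-2, -1, 0, -8, 25, -2]
Insert 0: shifted 0 elements -> [-2, -1, 0, -8, 25, -2]
Insert -8: shifted 3 elements -> [-8, -2, -1, 0, 25, -2]
Insert 25: shifted 0 elements -> [-8, -2, -1, 0, 25, -2]
Insert -2: shifted 3 elements -> [-8, -2, -2, -1, 0, 25]


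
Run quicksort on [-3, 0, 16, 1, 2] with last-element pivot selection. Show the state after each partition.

Partition 1: pivot=2 at index 3 -> [-3, 0, 1, 2, 16]
Partition 2: pivot=1 at index 2 -> [-3, 0, 1, 2, 16]
Partition 3: pivot=0 at index 1 -> [-3, 0, 1, 2, 16]


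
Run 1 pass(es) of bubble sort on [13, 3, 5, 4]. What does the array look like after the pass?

After pass 1: [3, 5, 4, 13] (3 swaps)
Total swaps: 3


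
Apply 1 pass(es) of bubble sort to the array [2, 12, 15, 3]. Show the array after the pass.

After pass 1: [2, 12, 3, 15] (1 swaps)
Total swaps: 1


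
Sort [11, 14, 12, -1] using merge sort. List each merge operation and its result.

Divide and conquer:
  Merge [11] + [14] -> [11, 14]
  Merge [12] + [-1] -> [-1, 12]
  Merge [11, 14] + [-1, 12] -> [-1, 11, 12, 14]


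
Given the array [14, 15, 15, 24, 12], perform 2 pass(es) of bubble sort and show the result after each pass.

After pass 1: [14, 15, 15, 12, 24] (1 swaps)
After pass 2: [14, 15, 12, 15, 24] (1 swaps)
Total swaps: 2


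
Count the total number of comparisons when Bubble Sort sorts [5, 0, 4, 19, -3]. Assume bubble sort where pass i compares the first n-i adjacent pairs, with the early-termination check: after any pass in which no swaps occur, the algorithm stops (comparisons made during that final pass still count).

Pass 1: compare adjacent pairs (0,1)..(3,4) = 4 comparison(s), 3 swap(s) -> [0, 4, 5, -3, 19]
Pass 2: compare adjacent pairs (0,1)..(2,3) = 3 comparison(s), 1 swap(s) -> [0, 4, -3, 5, 19]
Pass 3: compare adjacent pairs (0,1)..(1,2) = 2 comparison(s), 1 swap(s) -> [0, -3, 4, 5, 19]
Pass 4: compare adjacent pairs (0,1)..(0,1) = 1 comparison(s), 1 swap(s) -> [-3, 0, 4, 5, 19]
Every pass made at least one swap, so all n-1 passes run.
Total comparisons: 4 + 3 + 2 + 1 = 10


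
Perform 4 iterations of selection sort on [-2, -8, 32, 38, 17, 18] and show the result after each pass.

Pass 1: Select minimum -8 at index 1, swap -> [-8, -2, 32, 38, 17, 18]
Pass 2: Select minimum -2 at index 1, swap -> [-8, -2, 32, 38, 17, 18]
Pass 3: Select minimum 17 at index 4, swap -> [-8, -2, 17, 38, 32, 18]
Pass 4: Select minimum 18 at index 5, swap -> [-8, -2, 17, 18, 32, 38]


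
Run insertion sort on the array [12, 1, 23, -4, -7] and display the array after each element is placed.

First element 12 is already 'sorted'
Insert 1: shifted 1 elements -> [1, 12, 23, -4, -7]
Insert 23: shifted 0 elements -> [1, 12, 23, -4, -7]
Insert -4: shifted 3 elements -> [-4, 1, 12, 23, -7]
Insert -7: shifted 4 elements -> [-7, -4, 1, 12, 23]


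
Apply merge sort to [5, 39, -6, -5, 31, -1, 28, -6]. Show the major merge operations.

Divide and conquer:
  Merge [5] + [39] -> [5, 39]
  Merge [-6] + [-5] -> [-6, -5]
  Merge [5, 39] + [-6, -5] -> [-6, -5, 5, 39]
  Merge [31] + [-1] -> [-1, 31]
  Merge [28] + [-6] -> [-6, 28]
  Merge [-1, 31] + [-6, 28] -> [-6, -1, 28, 31]
  Merge [-6, -5, 5, 39] + [-6, -1, 28, 31] -> [-6, -6, -5, -1, 5, 28, 31, 39]


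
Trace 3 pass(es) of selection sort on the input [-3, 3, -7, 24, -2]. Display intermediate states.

Pass 1: Select minimum -7 at index 2, swap -> [-7, 3, -3, 24, -2]
Pass 2: Select minimum -3 at index 2, swap -> [-7, -3, 3, 24, -2]
Pass 3: Select minimum -2 at index 4, swap -> [-7, -3, -2, 24, 3]


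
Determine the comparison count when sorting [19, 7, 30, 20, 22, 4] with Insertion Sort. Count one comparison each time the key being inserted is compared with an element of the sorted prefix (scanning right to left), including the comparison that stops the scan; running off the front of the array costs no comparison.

Insert 7: 19 > 7 (shift), reached front = 1 comparison(s) -> [7, 19, 30, 20, 22, 4]
Insert 30: 19 <= 30 (stop) = 1 comparison(s) -> [7, 19, 30, 20, 22, 4]
Insert 20: 30 > 20 (shift), 19 <= 20 (stop) = 2 comparison(s) -> [7, 19, 20, 30, 22, 4]
Insert 22: 30 > 22 (shift), 20 <= 22 (stop) = 2 comparison(s) -> [7, 19, 20, 22, 30, 4]
Insert 4: 30 > 4 (shift), 22 > 4 (shift), 20 > 4 (shift), 19 > 4 (shift), 7 > 4 (shift), reached front = 5 comparison(s) -> [4, 7, 19, 20, 22, 30]
Total comparisons: 1 + 1 + 2 + 2 + 5 = 11


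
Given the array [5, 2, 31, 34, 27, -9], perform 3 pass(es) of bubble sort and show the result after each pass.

After pass 1: [2, 5, 31, 27, -9, 34] (3 swaps)
After pass 2: [2, 5, 27, -9, 31, 34] (2 swaps)
After pass 3: [2, 5, -9, 27, 31, 34] (1 swaps)
Total swaps: 6


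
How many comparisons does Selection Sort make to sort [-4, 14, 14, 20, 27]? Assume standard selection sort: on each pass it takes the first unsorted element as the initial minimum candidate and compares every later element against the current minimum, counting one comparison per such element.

Pass 1: scan indices 1..4 for the minimum = 4 comparison(s); min is -4, place at index 0 -> [-4, 14, 14, 20, 27]
Pass 2: scan indices 2..4 for the minimum = 3 comparison(s); min is 14, place at index 1 -> [-4, 14, 14, 20, 27]
Pass 3: scan indices 3..4 for the minimum = 2 comparison(s); min is 14, place at index 2 -> [-4, 14, 14, 20, 27]
Pass 4: scan indices 4..4 for the minimum = 1 comparison(s); min is 20, place at index 3 -> [-4, 14, 14, 20, 27]
Selection sort always scans the whole unsorted suffix, so the count is (n-1) + (n-2) + ... + 1 = n(n-1)/2 = 5*4/2 = 10 regardless of the input order.
Total comparisons: 4 + 3 + 2 + 1 = 10


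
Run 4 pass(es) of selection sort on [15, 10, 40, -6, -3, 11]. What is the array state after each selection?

Pass 1: Select minimum -6 at index 3, swap -> [-6, 10, 40, 15, -3, 11]
Pass 2: Select minimum -3 at index 4, swap -> [-6, -3, 40, 15, 10, 11]
Pass 3: Select minimum 10 at index 4, swap -> [-6, -3, 10, 15, 40, 11]
Pass 4: Select minimum 11 at index 5, swap -> [-6, -3, 10, 11, 40, 15]


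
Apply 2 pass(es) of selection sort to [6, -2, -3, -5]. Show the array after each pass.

Pass 1: Select minimum -5 at index 3, swap -> [-5, -2, -3, 6]
Pass 2: Select minimum -3 at index 2, swap -> [-5, -3, -2, 6]


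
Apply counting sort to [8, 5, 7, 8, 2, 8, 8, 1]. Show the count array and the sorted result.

Count array: [0, 1, 1, 0, 0, 1, 0, 1, 4]
(count[i] = number of elements equal to i)
Cumulative count: [0, 1, 2, 2, 2, 3, 3, 4, 8]
Sorted: [1, 2, 5, 7, 8, 8, 8, 8]


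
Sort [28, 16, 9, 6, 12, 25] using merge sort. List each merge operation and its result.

Divide and conquer:
  Merge [16] + [9] -> [9, 16]
  Merge [28] + [9, 16] -> [9, 16, 28]
  Merge [12] + [25] -> [12, 25]
  Merge [6] + [12, 25] -> [6, 12, 25]
  Merge [9, 16, 28] + [6, 12, 25] -> [6, 9, 12, 16, 25, 28]


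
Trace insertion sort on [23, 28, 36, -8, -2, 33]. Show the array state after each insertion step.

First element 23 is already 'sorted'
Insert 28: shifted 0 elements -> [23, 28, 36, -8, -2, 33]
Insert 36: shifted 0 elements -> [23, 28, 36, -8, -2, 33]
Insert -8: shifted 3 elements -> [-8, 23, 28, 36, -2, 33]
Insert -2: shifted 3 elements -> [-8, -2, 23, 28, 36, 33]
Insert 33: shifted 1 elements -> [-8, -2, 23, 28, 33, 36]


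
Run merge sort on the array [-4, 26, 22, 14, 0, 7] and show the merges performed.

Divide and conquer:
  Merge [26] + [22] -> [22, 26]
  Merge [-4] + [22, 26] -> [-4, 22, 26]
  Merge [0] + [7] -> [0, 7]
  Merge [14] + [0, 7] -> [0, 7, 14]
  Merge [-4, 22, 26] + [0, 7, 14] -> [-4, 0, 7, 14, 22, 26]


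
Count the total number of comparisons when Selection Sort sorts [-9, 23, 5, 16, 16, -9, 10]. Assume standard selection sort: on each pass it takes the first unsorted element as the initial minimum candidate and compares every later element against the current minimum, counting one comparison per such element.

Pass 1: scan indices 1..6 for the minimum = 6 comparison(s); min is -9, place at index 0 -> [-9, 23, 5, 16, 16, -9, 10]
Pass 2: scan indices 2..6 for the minimum = 5 comparison(s); min is -9, place at index 1 -> [-9, -9, 5, 16, 16, 23, 10]
Pass 3: scan indices 3..6 for the minimum = 4 comparison(s); min is 5, place at index 2 -> [-9, -9, 5, 16, 16, 23, 10]
Pass 4: scan indices 4..6 for the minimum = 3 comparison(s); min is 10, place at index 3 -> [-9, -9, 5, 10, 16, 23, 16]
Pass 5: scan indices 5..6 for the minimum = 2 comparison(s); min is 16, place at index 4 -> [-9, -9, 5, 10, 16, 23, 16]
Pass 6: scan indices 6..6 for the minimum = 1 comparison(s); min is 16, place at index 5 -> [-9, -9, 5, 10, 16, 16, 23]
Selection sort always scans the whole unsorted suffix, so the count is (n-1) + (n-2) + ... + 1 = n(n-1)/2 = 7*6/2 = 21 regardless of the input order.
Total comparisons: 6 + 5 + 4 + 3 + 2 + 1 = 21


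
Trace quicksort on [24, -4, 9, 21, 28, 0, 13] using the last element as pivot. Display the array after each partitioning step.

Partition 1: pivot=13 at index 3 -> [-4, 9, 0, 13, 28, 24, 21]
Partition 2: pivot=0 at index 1 -> [-4, 0, 9, 13, 28, 24, 21]
Partition 3: pivot=21 at index 4 -> [-4, 0, 9, 13, 21, 24, 28]
Partition 4: pivot=28 at index 6 -> [-4, 0, 9, 13, 21, 24, 28]


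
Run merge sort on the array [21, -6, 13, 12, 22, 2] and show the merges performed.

Divide and conquer:
  Merge [-6] + [13] -> [-6, 13]
  Merge [21] + [-6, 13] -> [-6, 13, 21]
  Merge [22] + [2] -> [2, 22]
  Merge [12] + [2, 22] -> [2, 12, 22]
  Merge [-6, 13, 21] + [2, 12, 22] -> [-6, 2, 12, 13, 21, 22]


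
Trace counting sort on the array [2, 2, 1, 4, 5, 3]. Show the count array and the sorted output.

Count array: [0, 1, 2, 1, 1, 1]
(count[i] = number of elements equal to i)
Cumulative count: [0, 1, 3, 4, 5, 6]
Sorted: [1, 2, 2, 3, 4, 5]


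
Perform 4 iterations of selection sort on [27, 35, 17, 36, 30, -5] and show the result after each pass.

Pass 1: Select minimum -5 at index 5, swap -> [-5, 35, 17, 36, 30, 27]
Pass 2: Select minimum 17 at index 2, swap -> [-5, 17, 35, 36, 30, 27]
Pass 3: Select minimum 27 at index 5, swap -> [-5, 17, 27, 36, 30, 35]
Pass 4: Select minimum 30 at index 4, swap -> [-5, 17, 27, 30, 36, 35]


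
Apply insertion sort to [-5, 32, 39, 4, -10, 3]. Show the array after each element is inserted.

First element -5 is already 'sorted'
Insert 32: shifted 0 elements -> [-5, 32, 39, 4, -10, 3]
Insert 39: shifted 0 elements -> [-5, 32, 39, 4, -10, 3]
Insert 4: shifted 2 elements -> [-5, 4, 32, 39, -10, 3]
Insert -10: shifted 4 elements -> [-10, -5, 4, 32, 39, 3]
Insert 3: shifted 3 elements -> [-10, -5, 3, 4, 32, 39]


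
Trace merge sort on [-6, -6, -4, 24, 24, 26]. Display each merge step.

Divide and conquer:
  Merge [-6] + [-4] -> [-6, -4]
  Merge [-6] + [-6, -4] -> [-6, -6, -4]
  Merge [24] + [26] -> [24, 26]
  Merge [24] + [24, 26] -> [24, 24, 26]
  Merge [-6, -6, -4] + [24, 24, 26] -> [-6, -6, -4, 24, 24, 26]


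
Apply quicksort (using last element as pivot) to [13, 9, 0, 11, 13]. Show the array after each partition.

Partition 1: pivot=13 at index 4 -> [13, 9, 0, 11, 13]
Partition 2: pivot=11 at index 2 -> [9, 0, 11, 13, 13]
Partition 3: pivot=0 at index 0 -> [0, 9, 11, 13, 13]


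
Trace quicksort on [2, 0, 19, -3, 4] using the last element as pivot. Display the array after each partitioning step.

Partition 1: pivot=4 at index 3 -> [2, 0, -3, 4, 19]
Partition 2: pivot=-3 at index 0 -> [-3, 0, 2, 4, 19]
Partition 3: pivot=2 at index 2 -> [-3, 0, 2, 4, 19]


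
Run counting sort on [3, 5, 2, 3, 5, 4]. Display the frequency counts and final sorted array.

Count array: [0, 0, 1, 2, 1, 2]
(count[i] = number of elements equal to i)
Cumulative count: [0, 0, 1, 3, 4, 6]
Sorted: [2, 3, 3, 4, 5, 5]


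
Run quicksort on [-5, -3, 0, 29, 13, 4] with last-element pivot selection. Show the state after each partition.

Partition 1: pivot=4 at index 3 -> [-5, -3, 0, 4, 13, 29]
Partition 2: pivot=0 at index 2 -> [-5, -3, 0, 4, 13, 29]
Partition 3: pivot=-3 at index 1 -> [-5, -3, 0, 4, 13, 29]
Partition 4: pivot=29 at index 5 -> [-5, -3, 0, 4, 13, 29]


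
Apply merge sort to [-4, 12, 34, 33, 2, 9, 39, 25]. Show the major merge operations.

Divide and conquer:
  Merge [-4] + [12] -> [-4, 12]
  Merge [34] + [33] -> [33, 34]
  Merge [-4, 12] + [33, 34] -> [-4, 12, 33, 34]
  Merge [2] + [9] -> [2, 9]
  Merge [39] + [25] -> [25, 39]
  Merge [2, 9] + [25, 39] -> [2, 9, 25, 39]
  Merge [-4, 12, 33, 34] + [2, 9, 25, 39] -> [-4, 2, 9, 12, 25, 33, 34, 39]


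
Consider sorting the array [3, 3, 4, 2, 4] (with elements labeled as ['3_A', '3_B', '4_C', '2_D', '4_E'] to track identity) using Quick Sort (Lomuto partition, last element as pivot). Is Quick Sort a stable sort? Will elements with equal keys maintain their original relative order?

Trace Quick Sort on the labeled array (the key is the number; the letter only tracks identity):
  Partition indices 0..4 around pivot 4_E -> [3_A, 3_B, 4_C, 2_D, 4_E]
  Partition indices 0..3 around pivot 2_D -> [2_D, 3_B, 4_C, 3_A, 4_E]
  Partition indices 1..3 around pivot 3_A -> [2_D, 3_B, 3_A, 4_C, 4_E]
Final order: [2_D, 3_B, 3_A, 4_C, 4_E]
Equal keys:
  value 3: originally 3_A, 3_B; after sorting 3_B, 3_A -> order changed
  value 4: originally 4_C, 4_E; after sorting 4_C, 4_E -> order preserved
Equal keys were reordered, so Quick Sort is not stable: partition swaps elements across long distances and can reorder equal keys. (One such input is enough; an unstable sort may happen to preserve order on other inputs, but it gives no guarantee.)
Answer: Not stable


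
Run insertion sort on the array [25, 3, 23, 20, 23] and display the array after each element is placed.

First element 25 is already 'sorted'
Insert 3: shifted 1 elements -> [3, 25, 23, 20, 23]
Insert 23: shifted 1 elements -> [3, 23, 25, 20, 23]
Insert 20: shifted 2 elements -> [3, 20, 23, 25, 23]
Insert 23: shifted 1 elements -> [3, 20, 23, 23, 25]


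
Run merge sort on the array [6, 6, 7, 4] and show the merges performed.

Divide and conquer:
  Merge [6] + [6] -> [6, 6]
  Merge [7] + [4] -> [4, 7]
  Merge [6, 6] + [4, 7] -> [4, 6, 6, 7]


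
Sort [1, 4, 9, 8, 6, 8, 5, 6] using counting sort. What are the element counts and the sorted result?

Count array: [0, 1, 0, 0, 1, 1, 2, 0, 2, 1]
(count[i] = number of elements equal to i)
Cumulative count: [0, 1, 1, 1, 2, 3, 5, 5, 7, 8]
Sorted: [1, 4, 5, 6, 6, 8, 8, 9]


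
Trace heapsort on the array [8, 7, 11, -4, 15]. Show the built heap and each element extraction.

Build heap: [15, 8, 11, -4, 7]
Extract 15: [11, 8, 7, -4, 15]
Extract 11: [8, -4, 7, 11, 15]
Extract 8: [7, -4, 8, 11, 15]
Extract 7: [-4, 7, 8, 11, 15]


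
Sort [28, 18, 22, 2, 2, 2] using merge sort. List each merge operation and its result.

Divide and conquer:
  Merge [18] + [22] -> [18, 22]
  Merge [28] + [18, 22] -> [18, 22, 28]
  Merge [2] + [2] -> [2, 2]
  Merge [2] + [2, 2] -> [2, 2, 2]
  Merge [18, 22, 28] + [2, 2, 2] -> [2, 2, 2, 18, 22, 28]


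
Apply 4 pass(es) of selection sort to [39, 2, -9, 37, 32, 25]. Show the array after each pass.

Pass 1: Select minimum -9 at index 2, swap -> [-9, 2, 39, 37, 32, 25]
Pass 2: Select minimum 2 at index 1, swap -> [-9, 2, 39, 37, 32, 25]
Pass 3: Select minimum 25 at index 5, swap -> [-9, 2, 25, 37, 32, 39]
Pass 4: Select minimum 32 at index 4, swap -> [-9, 2, 25, 32, 37, 39]


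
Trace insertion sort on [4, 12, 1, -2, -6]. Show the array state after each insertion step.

First element 4 is already 'sorted'
Insert 12: shifted 0 elements -> [4, 12, 1, -2, -6]
Insert 1: shifted 2 elements -> [1, 4, 12, -2, -6]
Insert -2: shifted 3 elements -> [-2, 1, 4, 12, -6]
Insert -6: shifted 4 elements -> [-6, -2, 1, 4, 12]


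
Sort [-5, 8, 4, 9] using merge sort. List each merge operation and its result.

Divide and conquer:
  Merge [-5] + [8] -> [-5, 8]
  Merge [4] + [9] -> [4, 9]
  Merge [-5, 8] + [4, 9] -> [-5, 4, 8, 9]


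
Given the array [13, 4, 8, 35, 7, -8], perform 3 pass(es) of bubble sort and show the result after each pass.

After pass 1: [4, 8, 13, 7, -8, 35] (4 swaps)
After pass 2: [4, 8, 7, -8, 13, 35] (2 swaps)
After pass 3: [4, 7, -8, 8, 13, 35] (2 swaps)
Total swaps: 8


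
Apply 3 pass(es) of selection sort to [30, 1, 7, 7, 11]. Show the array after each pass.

Pass 1: Select minimum 1 at index 1, swap -> [1, 30, 7, 7, 11]
Pass 2: Select minimum 7 at index 2, swap -> [1, 7, 30, 7, 11]
Pass 3: Select minimum 7 at index 3, swap -> [1, 7, 7, 30, 11]


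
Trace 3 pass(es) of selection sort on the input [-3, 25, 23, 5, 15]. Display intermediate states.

Pass 1: Select minimum -3 at index 0, swap -> [-3, 25, 23, 5, 15]
Pass 2: Select minimum 5 at index 3, swap -> [-3, 5, 23, 25, 15]
Pass 3: Select minimum 15 at index 4, swap -> [-3, 5, 15, 25, 23]


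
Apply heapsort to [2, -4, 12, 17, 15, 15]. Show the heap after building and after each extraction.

Build heap: [17, 15, 15, -4, 2, 12]
Extract 17: [15, 12, 15, -4, 2, 17]
Extract 15: [15, 12, 2, -4, 15, 17]
Extract 15: [12, -4, 2, 15, 15, 17]
Extract 12: [2, -4, 12, 15, 15, 17]
Extract 2: [-4, 2, 12, 15, 15, 17]


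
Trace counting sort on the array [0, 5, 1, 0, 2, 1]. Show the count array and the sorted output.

Count array: [2, 2, 1, 0, 0, 1]
(count[i] = number of elements equal to i)
Cumulative count: [2, 4, 5, 5, 5, 6]
Sorted: [0, 0, 1, 1, 2, 5]


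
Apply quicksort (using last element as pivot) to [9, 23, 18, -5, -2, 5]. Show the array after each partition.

Partition 1: pivot=5 at index 2 -> [-5, -2, 5, 9, 23, 18]
Partition 2: pivot=-2 at index 1 -> [-5, -2, 5, 9, 23, 18]
Partition 3: pivot=18 at index 4 -> [-5, -2, 5, 9, 18, 23]


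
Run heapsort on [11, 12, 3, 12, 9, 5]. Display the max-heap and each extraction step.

Build heap: [12, 12, 5, 11, 9, 3]
Extract 12: [12, 11, 5, 3, 9, 12]
Extract 12: [11, 9, 5, 3, 12, 12]
Extract 11: [9, 3, 5, 11, 12, 12]
Extract 9: [5, 3, 9, 11, 12, 12]
Extract 5: [3, 5, 9, 11, 12, 12]


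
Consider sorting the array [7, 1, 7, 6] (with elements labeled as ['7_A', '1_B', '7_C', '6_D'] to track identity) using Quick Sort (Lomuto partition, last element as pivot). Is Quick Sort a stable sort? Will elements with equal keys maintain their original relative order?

Trace Quick Sort on the labeled array (the key is the number; the letter only tracks identity):
  Partition indices 0..3 around pivot 6_D -> [1_B, 6_D, 7_C, 7_A]
  Partition indices 2..3 around pivot 7_A -> [1_B, 6_D, 7_C, 7_A]
Final order: [1_B, 6_D, 7_C, 7_A]
Equal keys:
  value 7: originally 7_A, 7_C; after sorting 7_C, 7_A -> order changed
Equal keys were reordered, so Quick Sort is not stable: partition swaps elements across long distances and can reorder equal keys. (One such input is enough; an unstable sort may happen to preserve order on other inputs, but it gives no guarantee.)
Answer: Not stable


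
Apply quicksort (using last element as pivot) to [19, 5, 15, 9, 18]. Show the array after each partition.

Partition 1: pivot=18 at index 3 -> [5, 15, 9, 18, 19]
Partition 2: pivot=9 at index 1 -> [5, 9, 15, 18, 19]


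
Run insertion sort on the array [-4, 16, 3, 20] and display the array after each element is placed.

First element -4 is already 'sorted'
Insert 16: shifted 0 elements -> [-4, 16, 3, 20]
Insert 3: shifted 1 elements -> [-4, 3, 16, 20]
Insert 20: shifted 0 elements -> [-4, 3, 16, 20]


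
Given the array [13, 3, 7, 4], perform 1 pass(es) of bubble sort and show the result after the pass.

After pass 1: [3, 7, 4, 13] (3 swaps)
Total swaps: 3


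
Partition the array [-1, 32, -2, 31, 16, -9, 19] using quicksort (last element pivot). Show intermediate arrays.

Partition 1: pivot=19 at index 4 -> [-1, -2, 16, -9, 19, 31, 32]
Partition 2: pivot=-9 at index 0 -> [-9, -2, 16, -1, 19, 31, 32]
Partition 3: pivot=-1 at index 2 -> [-9, -2, -1, 16, 19, 31, 32]
Partition 4: pivot=32 at index 6 -> [-9, -2, -1, 16, 19, 31, 32]


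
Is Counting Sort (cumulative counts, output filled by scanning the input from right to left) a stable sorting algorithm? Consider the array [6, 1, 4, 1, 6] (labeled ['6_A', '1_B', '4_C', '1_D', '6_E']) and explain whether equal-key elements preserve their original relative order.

Trace Counting Sort on the labeled array (the key is the number; the letter only tracks identity):
  Counts for values 0..6: [0, 2, 0, 0, 1, 0, 2]
  Cumulative counts: [0, 2, 2, 2, 3, 3, 5]
  Scan right to left: place 6_E at output index 4
  Scan right to left: place 1_D at output index 1
  Scan right to left: place 4_C at output index 2
  Scan right to left: place 1_B at output index 0
  Scan right to left: place 6_A at output index 3
  Output: [1_B, 1_D, 4_C, 6_A, 6_E]
Equal keys:
  value 1: originally 1_B, 1_D; after sorting 1_B, 1_D -> order preserved
  value 6: originally 6_A, 6_E; after sorting 6_A, 6_E -> order preserved
All equal keys kept their original relative order. Counting Sort is stable: scanning the input right to left with decreasing cumulative counts places later duplicates at later output positions.
Answer: Stable


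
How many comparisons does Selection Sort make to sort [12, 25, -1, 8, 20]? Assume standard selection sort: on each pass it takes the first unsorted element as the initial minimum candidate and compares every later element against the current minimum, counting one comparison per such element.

Pass 1: scan indices 1..4 for the minimum = 4 comparison(s); min is -1, place at index 0 -> [-1, 25, 12, 8, 20]
Pass 2: scan indices 2..4 for the minimum = 3 comparison(s); min is 8, place at index 1 -> [-1, 8, 12, 25, 20]
Pass 3: scan indices 3..4 for the minimum = 2 comparison(s); min is 12, place at index 2 -> [-1, 8, 12, 25, 20]
Pass 4: scan indices 4..4 for the minimum = 1 comparison(s); min is 20, place at index 3 -> [-1, 8, 12, 20, 25]
Selection sort always scans the whole unsorted suffix, so the count is (n-1) + (n-2) + ... + 1 = n(n-1)/2 = 5*4/2 = 10 regardless of the input order.
Total comparisons: 4 + 3 + 2 + 1 = 10


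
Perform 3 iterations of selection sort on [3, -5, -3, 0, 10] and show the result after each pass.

Pass 1: Select minimum -5 at index 1, swap -> [-5, 3, -3, 0, 10]
Pass 2: Select minimum -3 at index 2, swap -> [-5, -3, 3, 0, 10]
Pass 3: Select minimum 0 at index 3, swap -> [-5, -3, 0, 3, 10]


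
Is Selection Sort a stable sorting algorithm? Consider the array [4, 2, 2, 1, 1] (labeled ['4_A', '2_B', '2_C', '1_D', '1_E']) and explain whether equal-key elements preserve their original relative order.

Trace Selection Sort on the labeled array (the key is the number; the letter only tracks identity):
  Pass 1: minimum of unsorted part is 1_D at index 3; swap it with 4_A at index 0 -> [1_D, 2_B, 2_C, 4_A, 1_E]
  Pass 2: minimum of unsorted part is 1_E at index 4; swap it with 2_B at index 1 -> [1_D, 1_E, 2_C, 4_A, 2_B]
  Pass 3: minimum 2_C is already at index 2; no swap -> [1_D, 1_E, 2_C, 4_A, 2_B]
  Pass 4: minimum of unsorted part is 2_B at index 4; swap it with 4_A at index 3 -> [1_D, 1_E, 2_C, 2_B, 4_A]
Final order: [1_D, 1_E, 2_C, 2_B, 4_A]
Equal keys:
  value 1: originally 1_D, 1_E; after sorting 1_D, 1_E -> order preserved
  value 2: originally 2_B, 2_C; after sorting 2_C, 2_B -> order changed
Equal keys were reordered, so Selection Sort is not stable: the long-range swap that moves the minimum into place can carry an element past an equal key. (One such input is enough; an unstable sort may happen to preserve order on other inputs, but it gives no guarantee.)
Answer: Not stable


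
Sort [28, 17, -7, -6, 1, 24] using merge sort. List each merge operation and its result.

Divide and conquer:
  Merge [17] + [-7] -> [-7, 17]
  Merge [28] + [-7, 17] -> [-7, 17, 28]
  Merge [1] + [24] -> [1, 24]
  Merge [-6] + [1, 24] -> [-6, 1, 24]
  Merge [-7, 17, 28] + [-6, 1, 24] -> [-7, -6, 1, 17, 24, 28]


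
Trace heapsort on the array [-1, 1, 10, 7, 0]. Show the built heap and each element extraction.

Build heap: [10, 7, -1, 1, 0]
Extract 10: [7, 1, -1, 0, 10]
Extract 7: [1, 0, -1, 7, 10]
Extract 1: [0, -1, 1, 7, 10]
Extract 0: [-1, 0, 1, 7, 10]


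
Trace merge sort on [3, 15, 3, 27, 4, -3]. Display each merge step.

Divide and conquer:
  Merge [15] + [3] -> [3, 15]
  Merge [3] + [3, 15] -> [3, 3, 15]
  Merge [4] + [-3] -> [-3, 4]
  Merge [27] + [-3, 4] -> [-3, 4, 27]
  Merge [3, 3, 15] + [-3, 4, 27] -> [-3, 3, 3, 4, 15, 27]


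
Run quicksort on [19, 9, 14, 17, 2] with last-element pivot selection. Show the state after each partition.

Partition 1: pivot=2 at index 0 -> [2, 9, 14, 17, 19]
Partition 2: pivot=19 at index 4 -> [2, 9, 14, 17, 19]
Partition 3: pivot=17 at index 3 -> [2, 9, 14, 17, 19]
Partition 4: pivot=14 at index 2 -> [2, 9, 14, 17, 19]


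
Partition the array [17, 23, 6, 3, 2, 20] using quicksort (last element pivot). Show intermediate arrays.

Partition 1: pivot=20 at index 4 -> [17, 6, 3, 2, 20, 23]
Partition 2: pivot=2 at index 0 -> [2, 6, 3, 17, 20, 23]
Partition 3: pivot=17 at index 3 -> [2, 6, 3, 17, 20, 23]
Partition 4: pivot=3 at index 1 -> [2, 3, 6, 17, 20, 23]


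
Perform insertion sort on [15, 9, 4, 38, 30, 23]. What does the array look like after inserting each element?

First element 15 is already 'sorted'
Insert 9: shifted 1 elements -> [9, 15, 4, 38, 30, 23]
Insert 4: shifted 2 elements -> [4, 9, 15, 38, 30, 23]
Insert 38: shifted 0 elements -> [4, 9, 15, 38, 30, 23]
Insert 30: shifted 1 elements -> [4, 9, 15, 30, 38, 23]
Insert 23: shifted 2 elements -> [4, 9, 15, 23, 30, 38]


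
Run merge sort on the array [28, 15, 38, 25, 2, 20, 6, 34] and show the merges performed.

Divide and conquer:
  Merge [28] + [15] -> [15, 28]
  Merge [38] + [25] -> [25, 38]
  Merge [15, 28] + [25, 38] -> [15, 25, 28, 38]
  Merge [2] + [20] -> [2, 20]
  Merge [6] + [34] -> [6, 34]
  Merge [2, 20] + [6, 34] -> [2, 6, 20, 34]
  Merge [15, 25, 28, 38] + [2, 6, 20, 34] -> [2, 6, 15, 20, 25, 28, 34, 38]


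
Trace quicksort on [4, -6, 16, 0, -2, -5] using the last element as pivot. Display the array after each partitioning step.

Partition 1: pivot=-5 at index 1 -> [-6, -5, 16, 0, -2, 4]
Partition 2: pivot=4 at index 4 -> [-6, -5, 0, -2, 4, 16]
Partition 3: pivot=-2 at index 2 -> [-6, -5, -2, 0, 4, 16]


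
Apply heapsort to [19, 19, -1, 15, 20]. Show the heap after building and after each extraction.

Build heap: [20, 19, -1, 15, 19]
Extract 20: [19, 19, -1, 15, 20]
Extract 19: [19, 15, -1, 19, 20]
Extract 19: [15, -1, 19, 19, 20]
Extract 15: [-1, 15, 19, 19, 20]


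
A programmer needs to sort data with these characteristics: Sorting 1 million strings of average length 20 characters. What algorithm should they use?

Best choice: MSD radix sort or Mergesort
Reason: MSD radix sort is a non-comparison sort that buckets the strings by successive character positions, running in time proportional to the total number of characters examined rather than O(n log n) string comparisons; mergesort is a stable O(n log n)-comparison alternative that works for arbitrary variable-length keys


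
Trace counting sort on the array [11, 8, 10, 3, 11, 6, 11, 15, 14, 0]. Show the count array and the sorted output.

Count array: [1, 0, 0, 1, 0, 0, 1, 0, 1, 0, 1, 3, 0, 0, 1, 1]
(count[i] = number of elements equal to i)
Cumulative count: [1, 1, 1, 2, 2, 2, 3, 3, 4, 4, 5, 8, 8, 8, 9, 10]
Sorted: [0, 3, 6, 8, 10, 11, 11, 11, 14, 15]


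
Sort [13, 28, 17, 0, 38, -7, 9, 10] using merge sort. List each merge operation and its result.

Divide and conquer:
  Merge [13] + [28] -> [13, 28]
  Merge [17] + [0] -> [0, 17]
  Merge [13, 28] + [0, 17] -> [0, 13, 17, 28]
  Merge [38] + [-7] -> [-7, 38]
  Merge [9] + [10] -> [9, 10]
  Merge [-7, 38] + [9, 10] -> [-7, 9, 10, 38]
  Merge [0, 13, 17, 28] + [-7, 9, 10, 38] -> [-7, 0, 9, 10, 13, 17, 28, 38]


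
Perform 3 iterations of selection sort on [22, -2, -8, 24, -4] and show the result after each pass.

Pass 1: Select minimum -8 at index 2, swap -> [-8, -2, 22, 24, -4]
Pass 2: Select minimum -4 at index 4, swap -> [-8, -4, 22, 24, -2]
Pass 3: Select minimum -2 at index 4, swap -> [-8, -4, -2, 24, 22]


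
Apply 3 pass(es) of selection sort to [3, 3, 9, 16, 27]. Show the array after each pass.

Pass 1: Select minimum 3 at index 0, swap -> [3, 3, 9, 16, 27]
Pass 2: Select minimum 3 at index 1, swap -> [3, 3, 9, 16, 27]
Pass 3: Select minimum 9 at index 2, swap -> [3, 3, 9, 16, 27]


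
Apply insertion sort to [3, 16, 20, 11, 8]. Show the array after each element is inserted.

First element 3 is already 'sorted'
Insert 16: shifted 0 elements -> [3, 16, 20, 11, 8]
Insert 20: shifted 0 elements -> [3, 16, 20, 11, 8]
Insert 11: shifted 2 elements -> [3, 11, 16, 20, 8]
Insert 8: shifted 3 elements -> [3, 8, 11, 16, 20]


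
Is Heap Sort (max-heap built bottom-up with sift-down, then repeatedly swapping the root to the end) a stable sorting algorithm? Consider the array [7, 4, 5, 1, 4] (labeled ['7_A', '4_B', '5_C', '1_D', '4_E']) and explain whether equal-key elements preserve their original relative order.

Trace Heap Sort on the labeled array (the key is the number; the letter only tracks identity):
  Build max-heap: [7_A, 4_B, 5_C, 1_D, 4_E]
  Swap root 7_A to index 4, re-heapify first 4 -> [5_C, 4_B, 4_E, 1_D, 7_A]
  Swap root 5_C to index 3, re-heapify first 3 -> [4_B, 1_D, 4_E, 5_C, 7_A]
  Swap root 4_B to index 2, re-heapify first 2 -> [4_E, 1_D, 4_B, 5_C, 7_A]
  Swap root 4_E to index 1, re-heapify first 1 -> [1_D, 4_E, 4_B, 5_C, 7_A]
Final order: [1_D, 4_E, 4_B, 5_C, 7_A]
Equal keys:
  value 4: originally 4_B, 4_E; after sorting 4_E, 4_B -> order changed
Equal keys were reordered, so Heap Sort is not stable: heap construction and root-to-end swaps move elements without regard to the original order of equal keys. (One such input is enough; an unstable sort may happen to preserve order on other inputs, but it gives no guarantee.)
Answer: Not stable


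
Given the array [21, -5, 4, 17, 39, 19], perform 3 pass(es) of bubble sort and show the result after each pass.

After pass 1: [-5, 4, 17, 21, 19, 39] (4 swaps)
After pass 2: [-5, 4, 17, 19, 21, 39] (1 swaps)
After pass 3: [-5, 4, 17, 19, 21, 39] (0 swaps)
Total swaps: 5


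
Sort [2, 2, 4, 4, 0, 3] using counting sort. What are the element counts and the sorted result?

Count array: [1, 0, 2, 1, 2]
(count[i] = number of elements equal to i)
Cumulative count: [1, 1, 3, 4, 6]
Sorted: [0, 2, 2, 3, 4, 4]


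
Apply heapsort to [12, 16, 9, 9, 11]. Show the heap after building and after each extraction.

Build heap: [16, 12, 9, 9, 11]
Extract 16: [12, 11, 9, 9, 16]
Extract 12: [11, 9, 9, 12, 16]
Extract 11: [9, 9, 11, 12, 16]
Extract 9: [9, 9, 11, 12, 16]


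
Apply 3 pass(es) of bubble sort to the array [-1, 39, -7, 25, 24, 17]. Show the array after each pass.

After pass 1: [-1, -7, 25, 24, 17, 39] (4 swaps)
After pass 2: [-7, -1, 24, 17, 25, 39] (3 swaps)
After pass 3: [-7, -1, 17, 24, 25, 39] (1 swaps)
Total swaps: 8


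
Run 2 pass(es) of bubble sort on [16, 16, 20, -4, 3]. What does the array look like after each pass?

After pass 1: [16, 16, -4, 3, 20] (2 swaps)
After pass 2: [16, -4, 3, 16, 20] (2 swaps)
Total swaps: 4


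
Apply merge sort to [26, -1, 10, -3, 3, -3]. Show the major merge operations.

Divide and conquer:
  Merge [-1] + [10] -> [-1, 10]
  Merge [26] + [-1, 10] -> [-1, 10, 26]
  Merge [3] + [-3] -> [-3, 3]
  Merge [-3] + [-3, 3] -> [-3, -3, 3]
  Merge [-1, 10, 26] + [-3, -3, 3] -> [-3, -3, -1, 3, 10, 26]


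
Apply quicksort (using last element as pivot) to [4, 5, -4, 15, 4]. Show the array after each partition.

Partition 1: pivot=4 at index 2 -> [4, -4, 4, 15, 5]
Partition 2: pivot=-4 at index 0 -> [-4, 4, 4, 15, 5]
Partition 3: pivot=5 at index 3 -> [-4, 4, 4, 5, 15]
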